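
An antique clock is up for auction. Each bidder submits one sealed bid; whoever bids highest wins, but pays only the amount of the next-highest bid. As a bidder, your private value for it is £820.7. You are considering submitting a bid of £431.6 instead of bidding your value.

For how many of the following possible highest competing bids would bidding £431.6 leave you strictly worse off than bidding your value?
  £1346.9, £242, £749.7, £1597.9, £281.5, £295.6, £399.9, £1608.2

1

The deviation hurts exactly when the highest competing bid lies strictly between £431.6 and £820.7 — underbidding then forfeits a profitable win.
£1346.9: above both → same outcome either way.
£242: below both → same outcome either way.
£749.7: inside the interval → strictly worse (loss £71).
£1597.9: above both → same outcome either way.
£281.5: below both → same outcome either way.
£295.6: below both → same outcome either way.
£399.9: below both → same outcome either way.
£1608.2: above both → same outcome either way.
Count: 1.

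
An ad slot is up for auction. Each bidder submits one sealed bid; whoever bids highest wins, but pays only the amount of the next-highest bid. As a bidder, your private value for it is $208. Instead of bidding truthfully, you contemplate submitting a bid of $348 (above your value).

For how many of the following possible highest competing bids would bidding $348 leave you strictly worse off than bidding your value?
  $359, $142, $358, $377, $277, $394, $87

The deviation hurts exactly when the highest competing bid lies strictly between $208 and $348 — overbidding then wins at a price above your value.
$359: above both → same outcome either way.
$142: below both → same outcome either way.
$358: above both → same outcome either way.
$377: above both → same outcome either way.
$277: inside the interval → strictly worse (loss $69).
$394: above both → same outcome either way.
$87: below both → same outcome either way.
Count: 1.

1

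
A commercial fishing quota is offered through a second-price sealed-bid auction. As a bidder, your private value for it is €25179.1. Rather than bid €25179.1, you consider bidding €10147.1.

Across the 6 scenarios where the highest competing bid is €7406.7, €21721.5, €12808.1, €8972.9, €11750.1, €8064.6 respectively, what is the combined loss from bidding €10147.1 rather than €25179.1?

The deviation costs you only when the competing bid falls strictly between €10147.1 and €25179.1; elsewhere both bids give the same outcome.
€7406.7: outcomes coincide → loss €0.
€21721.5: truthful payoff €3457.6, deviation payoff €0 → loss €3457.6.
€12808.1: truthful payoff €12371, deviation payoff €0 → loss €12371.
€8972.9: outcomes coincide → loss €0.
€11750.1: truthful payoff €13429, deviation payoff €0 → loss €13429.
€8064.6: outcomes coincide → loss €0.
Total loss = €3457.6 + €12371 + €13429 = €29257.6.

€29257.6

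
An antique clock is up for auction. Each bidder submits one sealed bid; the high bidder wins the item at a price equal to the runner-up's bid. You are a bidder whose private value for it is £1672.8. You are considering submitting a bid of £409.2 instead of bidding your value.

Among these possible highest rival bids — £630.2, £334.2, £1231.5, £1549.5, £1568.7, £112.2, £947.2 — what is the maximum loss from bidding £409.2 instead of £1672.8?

£630.2: truthful gives £1042.6, deviation gives £0 → loss £1042.6.
£334.2: same outcome either way → loss £0.
£1231.5: truthful gives £441.3, deviation gives £0 → loss £441.3.
£1549.5: truthful gives £123.3, deviation gives £0 → loss £123.3.
£1568.7: truthful gives £104.1, deviation gives £0 → loss £104.1.
£112.2: same outcome either way → loss £0.
£947.2: truthful gives £725.6, deviation gives £0 → loss £725.6.
Maximum loss: £1042.6.

£1042.6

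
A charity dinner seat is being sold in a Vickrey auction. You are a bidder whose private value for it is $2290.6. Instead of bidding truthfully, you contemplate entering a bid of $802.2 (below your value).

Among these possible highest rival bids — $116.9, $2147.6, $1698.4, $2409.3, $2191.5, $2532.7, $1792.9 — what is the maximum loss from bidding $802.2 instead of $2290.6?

$592.2

$116.9: same outcome either way → loss $0.
$2147.6: truthful gives $143, deviation gives $0 → loss $143.
$1698.4: truthful gives $592.2, deviation gives $0 → loss $592.2.
$2409.3: same outcome either way → loss $0.
$2191.5: truthful gives $99.1, deviation gives $0 → loss $99.1.
$2532.7: same outcome either way → loss $0.
$1792.9: truthful gives $497.7, deviation gives $0 → loss $497.7.
Maximum loss: $592.2.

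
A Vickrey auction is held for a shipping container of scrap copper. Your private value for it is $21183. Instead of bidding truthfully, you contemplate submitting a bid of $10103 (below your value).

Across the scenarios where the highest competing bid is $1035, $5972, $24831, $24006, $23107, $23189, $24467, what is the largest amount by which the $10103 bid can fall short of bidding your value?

$1035: same outcome either way → loss $0.
$5972: same outcome either way → loss $0.
$24831: same outcome either way → loss $0.
$24006: same outcome either way → loss $0.
$23107: same outcome either way → loss $0.
$23189: same outcome either way → loss $0.
$24467: same outcome either way → loss $0.
Maximum loss: $0.

$0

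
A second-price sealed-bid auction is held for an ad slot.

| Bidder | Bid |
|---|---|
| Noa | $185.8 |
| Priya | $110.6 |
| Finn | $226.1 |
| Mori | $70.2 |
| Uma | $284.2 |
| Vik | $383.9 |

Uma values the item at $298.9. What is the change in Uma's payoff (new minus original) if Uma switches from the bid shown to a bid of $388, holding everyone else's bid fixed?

−$85

The highest bid among the other bidders is $383.9; Uma's bid doesn't change that.
Original bid $284.2: Uma is not highest (top rival bid is $383.9); payoff $0.
Alternative bid $388: Uma is highest, pays the top rival bid $383.9; payoff $298.9 − $383.9 = −$85.
Change in payoff = −$85 − ($0) = −$85.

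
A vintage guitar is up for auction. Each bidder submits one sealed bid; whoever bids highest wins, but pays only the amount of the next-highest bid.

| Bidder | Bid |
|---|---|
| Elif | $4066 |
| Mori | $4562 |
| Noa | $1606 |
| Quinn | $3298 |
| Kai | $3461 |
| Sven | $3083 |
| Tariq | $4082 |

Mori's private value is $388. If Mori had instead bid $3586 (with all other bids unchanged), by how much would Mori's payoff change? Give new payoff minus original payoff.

$3694

The highest bid among the other bidders is $4082; Mori's bid doesn't change that.
Original bid $4562: Mori is highest, pays the top rival bid $4082; payoff $388 − $4082 = −$3694.
Alternative bid $3586: Mori is not highest (top rival bid is $4082); payoff $0.
Change in payoff = $0 − (−$3694) = $3694.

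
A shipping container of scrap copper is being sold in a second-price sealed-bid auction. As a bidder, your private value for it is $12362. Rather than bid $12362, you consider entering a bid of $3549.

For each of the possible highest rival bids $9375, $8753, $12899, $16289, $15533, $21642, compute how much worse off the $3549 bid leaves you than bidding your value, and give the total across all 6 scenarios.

$6596

The deviation costs you only when the competing bid falls strictly between $3549 and $12362; elsewhere both bids give the same outcome.
$9375: truthful payoff $2987, deviation payoff $0 → loss $2987.
$8753: truthful payoff $3609, deviation payoff $0 → loss $3609.
$12899: outcomes coincide → loss $0.
$16289: outcomes coincide → loss $0.
$15533: outcomes coincide → loss $0.
$21642: outcomes coincide → loss $0.
Total loss = $2987 + $3609 = $6596.
Because the price is fixed by the runner-up's bid, deviating from your value can only change a good outcome into a bad one — never the reverse.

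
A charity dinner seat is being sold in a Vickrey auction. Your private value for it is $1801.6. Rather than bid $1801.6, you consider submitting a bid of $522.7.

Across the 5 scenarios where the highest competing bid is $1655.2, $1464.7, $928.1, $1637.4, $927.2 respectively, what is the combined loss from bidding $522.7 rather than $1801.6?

$2395.4

The deviation costs you only when the competing bid falls strictly between $522.7 and $1801.6; elsewhere both bids give the same outcome.
$1655.2: truthful payoff $146.4, deviation payoff $0 → loss $146.4.
$1464.7: truthful payoff $336.9, deviation payoff $0 → loss $336.9.
$928.1: truthful payoff $873.5, deviation payoff $0 → loss $873.5.
$1637.4: truthful payoff $164.2, deviation payoff $0 → loss $164.2.
$927.2: truthful payoff $874.4, deviation payoff $0 → loss $874.4.
Total loss = $146.4 + $336.9 + $873.5 + $164.2 + $874.4 = $2395.4.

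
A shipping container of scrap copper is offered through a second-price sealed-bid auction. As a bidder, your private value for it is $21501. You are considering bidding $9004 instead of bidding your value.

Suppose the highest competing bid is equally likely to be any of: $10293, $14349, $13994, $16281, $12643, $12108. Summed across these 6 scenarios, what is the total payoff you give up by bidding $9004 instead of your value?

$49338

The deviation costs you only when the competing bid falls strictly between $9004 and $21501; elsewhere both bids give the same outcome.
$10293: truthful payoff $11208, deviation payoff $0 → loss $11208.
$14349: truthful payoff $7152, deviation payoff $0 → loss $7152.
$13994: truthful payoff $7507, deviation payoff $0 → loss $7507.
$16281: truthful payoff $5220, deviation payoff $0 → loss $5220.
$12643: truthful payoff $8858, deviation payoff $0 → loss $8858.
$12108: truthful payoff $9393, deviation payoff $0 → loss $9393.
Total loss = $11208 + $7152 + $7507 + $5220 + $8858 + $9393 = $49338.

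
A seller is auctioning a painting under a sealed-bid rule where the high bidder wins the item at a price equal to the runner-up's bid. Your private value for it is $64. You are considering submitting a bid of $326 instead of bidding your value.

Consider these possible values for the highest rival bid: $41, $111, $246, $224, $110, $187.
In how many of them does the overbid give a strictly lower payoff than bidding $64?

5

The deviation hurts exactly when the highest competing bid lies strictly between $64 and $326 — overbidding then wins at a price above your value.
$41: below both → same outcome either way.
$111: inside the interval → strictly worse (loss $47).
$246: inside the interval → strictly worse (loss $182).
$224: inside the interval → strictly worse (loss $160).
$110: inside the interval → strictly worse (loss $46).
$187: inside the interval → strictly worse (loss $123).
Count: 5.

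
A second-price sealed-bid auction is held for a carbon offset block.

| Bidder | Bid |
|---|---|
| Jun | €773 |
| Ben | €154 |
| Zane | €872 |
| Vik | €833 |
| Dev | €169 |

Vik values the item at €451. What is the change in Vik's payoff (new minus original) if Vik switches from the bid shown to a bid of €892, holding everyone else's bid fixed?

−€421

The highest bid among the other bidders is €872; Vik's bid doesn't change that.
Original bid €833: Vik is not highest (top rival bid is €872); payoff €0.
Alternative bid €892: Vik is highest, pays the top rival bid €872; payoff €451 − €872 = −€421.
Change in payoff = −€421 − (€0) = −€421.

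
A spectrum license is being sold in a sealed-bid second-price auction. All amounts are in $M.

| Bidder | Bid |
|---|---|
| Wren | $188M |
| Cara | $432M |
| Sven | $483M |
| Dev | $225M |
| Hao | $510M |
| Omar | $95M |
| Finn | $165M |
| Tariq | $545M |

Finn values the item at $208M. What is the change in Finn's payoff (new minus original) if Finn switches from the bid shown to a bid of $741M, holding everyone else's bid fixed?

The highest bid among the other bidders is $545M; Finn's bid doesn't change that.
Original bid $165M: Finn is not highest (top rival bid is $545M); payoff $0M.
Alternative bid $741M: Finn is highest, pays the top rival bid $545M; payoff $208M − $545M = −$337M.
Change in payoff = −$337M − ($0M) = −$337M.

−$337M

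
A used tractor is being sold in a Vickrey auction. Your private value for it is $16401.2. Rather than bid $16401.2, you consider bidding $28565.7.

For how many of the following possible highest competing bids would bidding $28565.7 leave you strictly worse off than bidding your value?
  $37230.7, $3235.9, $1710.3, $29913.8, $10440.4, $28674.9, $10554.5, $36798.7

0

The deviation hurts exactly when the highest competing bid lies strictly between $16401.2 and $28565.7 — overbidding then wins at a price above your value.
$37230.7: above both → same outcome either way.
$3235.9: below both → same outcome either way.
$1710.3: below both → same outcome either way.
$29913.8: above both → same outcome either way.
$10440.4: below both → same outcome either way.
$28674.9: above both → same outcome either way.
$10554.5: below both → same outcome either way.
$36798.7: above both → same outcome either way.
Count: 0.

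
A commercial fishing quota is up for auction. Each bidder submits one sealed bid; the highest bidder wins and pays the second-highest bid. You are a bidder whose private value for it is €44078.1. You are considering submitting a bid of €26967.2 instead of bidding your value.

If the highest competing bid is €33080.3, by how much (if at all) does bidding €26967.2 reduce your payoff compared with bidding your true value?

Bidding your value €44078.1: you win (since €44078.1 > €33080.3) and pay €33080.3. Payoff €10997.8.
Bidding €26967.2: you lose. Payoff €0.
The competing bid €33080.3 lies between your shaded bid and your value, so underbidding forfeits an item you could have won at a profitable price.
Loss from deviating = €10997.8 − (€0) = €10997.8.

€10997.8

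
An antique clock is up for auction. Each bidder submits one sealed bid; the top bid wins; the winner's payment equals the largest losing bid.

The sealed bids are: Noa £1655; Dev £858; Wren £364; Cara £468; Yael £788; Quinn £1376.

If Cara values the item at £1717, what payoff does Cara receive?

£0

Highest bid: Noa at £1655, so Noa wins.
Second-highest bid: Quinn at £1376 — that is the price the winner pays.
Cara did not win, so Cara pays nothing and receives nothing: payoff £0.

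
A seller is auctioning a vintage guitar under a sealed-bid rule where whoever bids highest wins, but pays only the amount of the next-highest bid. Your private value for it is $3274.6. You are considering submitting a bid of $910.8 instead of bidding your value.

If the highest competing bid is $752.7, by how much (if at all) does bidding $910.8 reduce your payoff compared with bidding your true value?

$0

Bidding your value $3274.6: you win (since $3274.6 > $752.7) and pay $752.7. Payoff $2521.9.
Bidding $910.8: you win and pay $752.7. Payoff $3274.6 − $752.7 = $2521.9.
Difference = $2521.9 − $2521.9 = $0; both bids lead to the same outcome because the competing bid is below both your value and your alternative bid.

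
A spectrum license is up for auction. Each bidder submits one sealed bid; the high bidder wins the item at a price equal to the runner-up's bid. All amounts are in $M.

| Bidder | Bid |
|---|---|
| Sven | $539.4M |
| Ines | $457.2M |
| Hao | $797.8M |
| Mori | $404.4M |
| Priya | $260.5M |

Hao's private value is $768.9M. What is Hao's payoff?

Highest bid: Hao at $797.8M, so Hao wins.
Second-highest bid: Sven at $539.4M — that is the price the winner pays.
Hao's payoff = value − price = $768.9M − $539.4M = $229.5M.

$229.5M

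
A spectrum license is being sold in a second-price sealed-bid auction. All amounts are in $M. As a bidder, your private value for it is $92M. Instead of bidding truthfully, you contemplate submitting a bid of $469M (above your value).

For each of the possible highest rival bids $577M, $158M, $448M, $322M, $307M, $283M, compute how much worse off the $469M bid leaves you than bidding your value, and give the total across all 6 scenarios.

$1058M

The deviation costs you only when the competing bid falls strictly between $92M and $469M; elsewhere both bids give the same outcome.
$577M: outcomes coincide → loss $0M.
$158M: truthful payoff $0M, deviation payoff −$66M → loss $66M.
$448M: truthful payoff $0M, deviation payoff −$356M → loss $356M.
$322M: truthful payoff $0M, deviation payoff −$230M → loss $230M.
$307M: truthful payoff $0M, deviation payoff −$215M → loss $215M.
$283M: truthful payoff $0M, deviation payoff −$191M → loss $191M.
Total loss = $66M + $356M + $230M + $215M + $191M = $1058M.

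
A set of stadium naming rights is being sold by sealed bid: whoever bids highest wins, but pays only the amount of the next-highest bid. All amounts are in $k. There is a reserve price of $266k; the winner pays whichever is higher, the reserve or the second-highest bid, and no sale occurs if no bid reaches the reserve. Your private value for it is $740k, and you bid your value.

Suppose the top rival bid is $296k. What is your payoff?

Your bid $740k is the highest and exceeds the reserve.
Price = max(second-highest bid, reserve) = max($296k, $266k) = $296k.
Payoff = $740k − $296k = $444k.

$444k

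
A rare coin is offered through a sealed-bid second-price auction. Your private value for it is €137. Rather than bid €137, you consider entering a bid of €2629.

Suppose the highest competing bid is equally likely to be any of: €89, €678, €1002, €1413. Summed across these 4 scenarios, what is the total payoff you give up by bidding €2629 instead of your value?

The deviation costs you only when the competing bid falls strictly between €137 and €2629; elsewhere both bids give the same outcome.
€89: outcomes coincide → loss €0.
€678: truthful payoff €0, deviation payoff −€541 → loss €541.
€1002: truthful payoff €0, deviation payoff −€865 → loss €865.
€1413: truthful payoff €0, deviation payoff −€1276 → loss €1276.
Total loss = €541 + €865 + €1276 = €2682.
In a second-price auction your bid sets only whether you win, not what you pay, so bidding your true value is weakly dominant.

€2682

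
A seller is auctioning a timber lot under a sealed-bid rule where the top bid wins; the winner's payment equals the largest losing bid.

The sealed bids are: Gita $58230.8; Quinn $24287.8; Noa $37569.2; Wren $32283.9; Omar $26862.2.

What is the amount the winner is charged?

$37569.2

Highest bid: Gita at $58230.8, so Gita wins.
Second-highest bid: Noa at $37569.2 — that is the price the winner pays.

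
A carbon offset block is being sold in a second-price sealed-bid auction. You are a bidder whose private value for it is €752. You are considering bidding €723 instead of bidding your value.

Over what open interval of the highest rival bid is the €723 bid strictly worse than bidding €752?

(€723, €752)

If the competing bid is below €723, both bids win at the same price — no difference.
If it is above €752, both bids lose — no difference.
If it lies strictly between €723 and €752, bidding your value wins at a price below your value (positive payoff) while bidding €723 loses (payoff 0).
So the deviation strictly hurts on the open interval (€723, €752).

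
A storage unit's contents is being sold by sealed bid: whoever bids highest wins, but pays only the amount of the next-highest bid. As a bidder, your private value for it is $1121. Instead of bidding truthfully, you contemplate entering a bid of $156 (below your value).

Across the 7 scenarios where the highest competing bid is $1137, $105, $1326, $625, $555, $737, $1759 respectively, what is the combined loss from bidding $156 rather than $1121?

The deviation costs you only when the competing bid falls strictly between $156 and $1121; elsewhere both bids give the same outcome.
$1137: outcomes coincide → loss $0.
$105: outcomes coincide → loss $0.
$1326: outcomes coincide → loss $0.
$625: truthful payoff $496, deviation payoff $0 → loss $496.
$555: truthful payoff $566, deviation payoff $0 → loss $566.
$737: truthful payoff $384, deviation payoff $0 → loss $384.
$1759: outcomes coincide → loss $0.
Total loss = $496 + $566 + $384 = $1446.

$1446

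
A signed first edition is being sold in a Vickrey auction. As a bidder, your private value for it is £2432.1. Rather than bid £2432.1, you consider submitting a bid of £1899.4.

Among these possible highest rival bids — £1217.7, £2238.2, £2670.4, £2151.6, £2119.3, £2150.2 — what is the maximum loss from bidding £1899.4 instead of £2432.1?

£312.8

£1217.7: same outcome either way → loss £0.
£2238.2: truthful gives £193.9, deviation gives £0 → loss £193.9.
£2670.4: same outcome either way → loss £0.
£2151.6: truthful gives £280.5, deviation gives £0 → loss £280.5.
£2119.3: truthful gives £312.8, deviation gives £0 → loss £312.8.
£2150.2: truthful gives £281.9, deviation gives £0 → loss £281.9.
Maximum loss: £312.8.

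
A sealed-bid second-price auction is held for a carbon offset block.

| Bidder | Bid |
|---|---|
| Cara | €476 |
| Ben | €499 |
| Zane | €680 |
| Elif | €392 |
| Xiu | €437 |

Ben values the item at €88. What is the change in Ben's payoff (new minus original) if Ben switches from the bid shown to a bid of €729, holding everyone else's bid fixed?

The highest bid among the other bidders is €680; Ben's bid doesn't change that.
Original bid €499: Ben is not highest (top rival bid is €680); payoff €0.
Alternative bid €729: Ben is highest, pays the top rival bid €680; payoff €88 − €680 = −€592.
Change in payoff = −€592 − (€0) = −€592.

−€592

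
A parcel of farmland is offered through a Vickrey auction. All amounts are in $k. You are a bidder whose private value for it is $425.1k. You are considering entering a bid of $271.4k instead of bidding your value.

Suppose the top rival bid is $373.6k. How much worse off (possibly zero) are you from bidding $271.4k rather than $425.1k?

Bidding your value $425.1k: you win (since $425.1k > $373.6k) and pay $373.6k. Payoff $51.5k.
Bidding $271.4k: you lose. Payoff $0k.
The competing bid $373.6k lies between your shaded bid and your value, so underbidding forfeits an item you could have won at a profitable price.
Loss from deviating = $51.5k − ($0k) = $51.5k.

$51.5k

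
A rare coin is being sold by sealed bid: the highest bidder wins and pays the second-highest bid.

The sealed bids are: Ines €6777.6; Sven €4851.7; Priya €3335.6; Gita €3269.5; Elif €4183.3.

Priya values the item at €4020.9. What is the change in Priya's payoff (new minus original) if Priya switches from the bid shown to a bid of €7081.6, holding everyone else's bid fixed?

−€2756.7

The highest bid among the other bidders is €6777.6; Priya's bid doesn't change that.
Original bid €3335.6: Priya is not highest (top rival bid is €6777.6); payoff €0.
Alternative bid €7081.6: Priya is highest, pays the top rival bid €6777.6; payoff €4020.9 − €6777.6 = −€2756.7.
Change in payoff = −€2756.7 − (€0) = −€2756.7.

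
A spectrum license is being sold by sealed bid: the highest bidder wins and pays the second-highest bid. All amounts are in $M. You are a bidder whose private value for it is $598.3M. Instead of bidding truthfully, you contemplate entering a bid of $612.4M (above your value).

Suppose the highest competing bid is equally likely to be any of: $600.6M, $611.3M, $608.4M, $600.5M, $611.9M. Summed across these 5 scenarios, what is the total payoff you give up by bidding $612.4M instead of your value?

The deviation costs you only when the competing bid falls strictly between $598.3M and $612.4M; elsewhere both bids give the same outcome.
$600.6M: truthful payoff $0M, deviation payoff −$2.3M → loss $2.3M.
$611.3M: truthful payoff $0M, deviation payoff −$13M → loss $13M.
$608.4M: truthful payoff $0M, deviation payoff −$10.1M → loss $10.1M.
$600.5M: truthful payoff $0M, deviation payoff −$2.2M → loss $2.2M.
$611.9M: truthful payoff $0M, deviation payoff −$13.6M → loss $13.6M.
Total loss = $2.3M + $13M + $10.1M + $2.2M + $13.6M = $41.2M.

$41.2M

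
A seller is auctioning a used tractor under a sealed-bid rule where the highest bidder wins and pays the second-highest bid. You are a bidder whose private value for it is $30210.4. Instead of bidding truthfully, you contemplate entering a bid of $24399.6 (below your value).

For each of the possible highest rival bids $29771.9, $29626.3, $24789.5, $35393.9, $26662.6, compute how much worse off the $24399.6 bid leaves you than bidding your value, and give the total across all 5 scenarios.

The deviation costs you only when the competing bid falls strictly between $24399.6 and $30210.4; elsewhere both bids give the same outcome.
$29771.9: truthful payoff $438.5, deviation payoff $0 → loss $438.5.
$29626.3: truthful payoff $584.1, deviation payoff $0 → loss $584.1.
$24789.5: truthful payoff $5420.9, deviation payoff $0 → loss $5420.9.
$35393.9: outcomes coincide → loss $0.
$26662.6: truthful payoff $3547.8, deviation payoff $0 → loss $3547.8.
Total loss = $438.5 + $584.1 + $5420.9 + $3547.8 = $9991.3.
Truthful bidding weakly dominates here: raising your bid can only win items priced above your value, and lowering it can only forfeit items priced below.

$9991.3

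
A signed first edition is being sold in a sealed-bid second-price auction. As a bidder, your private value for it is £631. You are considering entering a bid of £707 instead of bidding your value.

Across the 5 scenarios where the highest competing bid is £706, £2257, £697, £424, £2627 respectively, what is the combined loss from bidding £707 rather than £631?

£141

The deviation costs you only when the competing bid falls strictly between £631 and £707; elsewhere both bids give the same outcome.
£706: truthful payoff £0, deviation payoff −£75 → loss £75.
£2257: outcomes coincide → loss £0.
£697: truthful payoff £0, deviation payoff −£66 → loss £66.
£424: outcomes coincide → loss £0.
£2627: outcomes coincide → loss £0.
Total loss = £75 + £66 = £141.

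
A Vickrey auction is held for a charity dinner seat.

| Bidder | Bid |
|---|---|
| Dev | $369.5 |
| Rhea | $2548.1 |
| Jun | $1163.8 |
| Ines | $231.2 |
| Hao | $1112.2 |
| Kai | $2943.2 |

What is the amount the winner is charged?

$2548.1

Highest bid: Kai at $2943.2, so Kai wins.
Second-highest bid: Rhea at $2548.1 — that is the price the winner pays.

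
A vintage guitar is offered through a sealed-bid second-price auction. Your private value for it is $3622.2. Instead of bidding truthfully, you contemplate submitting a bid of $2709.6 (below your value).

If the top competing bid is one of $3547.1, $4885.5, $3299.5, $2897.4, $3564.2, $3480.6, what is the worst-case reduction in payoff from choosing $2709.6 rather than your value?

$3547.1: truthful gives $75.1, deviation gives $0 → loss $75.1.
$4885.5: same outcome either way → loss $0.
$3299.5: truthful gives $322.7, deviation gives $0 → loss $322.7.
$2897.4: truthful gives $724.8, deviation gives $0 → loss $724.8.
$3564.2: truthful gives $58, deviation gives $0 → loss $58.
$3480.6: truthful gives $141.6, deviation gives $0 → loss $141.6.
Maximum loss: $724.8.

$724.8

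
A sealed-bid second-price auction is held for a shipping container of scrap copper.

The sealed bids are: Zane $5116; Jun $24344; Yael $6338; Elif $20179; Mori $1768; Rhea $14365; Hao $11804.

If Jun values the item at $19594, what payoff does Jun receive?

−$585

Highest bid: Jun at $24344, so Jun wins.
Second-highest bid: Elif at $20179 — that is the price the winner pays.
Jun's payoff = value − price = $19594 − $20179 = −$585.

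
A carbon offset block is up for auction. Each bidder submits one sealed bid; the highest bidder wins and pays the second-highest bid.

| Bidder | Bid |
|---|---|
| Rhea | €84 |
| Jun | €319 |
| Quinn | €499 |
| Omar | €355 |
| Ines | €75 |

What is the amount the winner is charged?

Highest bid: Quinn at €499, so Quinn wins.
Second-highest bid: Omar at €355 — that is the price the winner pays.

€355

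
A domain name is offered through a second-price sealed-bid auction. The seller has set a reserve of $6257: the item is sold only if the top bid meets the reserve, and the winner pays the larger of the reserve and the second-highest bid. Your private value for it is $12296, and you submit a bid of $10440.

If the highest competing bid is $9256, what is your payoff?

Your bid $10440 is the highest and exceeds the reserve.
Price = max(second-highest bid, reserve) = max($9256, $6257) = $9256.
Payoff = $12296 − $9256 = $3040.

$3040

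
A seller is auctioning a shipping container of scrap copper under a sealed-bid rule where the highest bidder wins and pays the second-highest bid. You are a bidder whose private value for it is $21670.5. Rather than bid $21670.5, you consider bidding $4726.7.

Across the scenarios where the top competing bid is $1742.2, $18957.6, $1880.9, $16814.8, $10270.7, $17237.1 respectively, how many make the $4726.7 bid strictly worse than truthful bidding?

The deviation hurts exactly when the highest competing bid lies strictly between $4726.7 and $21670.5 — underbidding then forfeits a profitable win.
$1742.2: below both → same outcome either way.
$18957.6: inside the interval → strictly worse (loss $2712.9).
$1880.9: below both → same outcome either way.
$16814.8: inside the interval → strictly worse (loss $4855.7).
$10270.7: inside the interval → strictly worse (loss $11399.8).
$17237.1: inside the interval → strictly worse (loss $4433.4).
Count: 4.

4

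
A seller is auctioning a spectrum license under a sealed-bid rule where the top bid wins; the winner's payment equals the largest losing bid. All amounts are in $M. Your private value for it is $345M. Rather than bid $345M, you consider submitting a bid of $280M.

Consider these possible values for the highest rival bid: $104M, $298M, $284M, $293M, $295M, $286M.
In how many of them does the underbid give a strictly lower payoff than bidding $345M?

5

The deviation hurts exactly when the highest competing bid lies strictly between $280M and $345M — underbidding then forfeits a profitable win.
$104M: below both → same outcome either way.
$298M: inside the interval → strictly worse (loss $47M).
$284M: inside the interval → strictly worse (loss $61M).
$293M: inside the interval → strictly worse (loss $52M).
$295M: inside the interval → strictly worse (loss $50M).
$286M: inside the interval → strictly worse (loss $59M).
Count: 5.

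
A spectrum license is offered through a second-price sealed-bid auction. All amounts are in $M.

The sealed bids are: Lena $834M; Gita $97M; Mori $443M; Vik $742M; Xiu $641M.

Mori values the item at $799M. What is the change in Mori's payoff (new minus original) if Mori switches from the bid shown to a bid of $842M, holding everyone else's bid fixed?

The highest bid among the other bidders is $834M; Mori's bid doesn't change that.
Original bid $443M: Mori is not highest (top rival bid is $834M); payoff $0M.
Alternative bid $842M: Mori is highest, pays the top rival bid $834M; payoff $799M − $834M = −$35M.
Change in payoff = −$35M − ($0M) = −$35M.

−$35M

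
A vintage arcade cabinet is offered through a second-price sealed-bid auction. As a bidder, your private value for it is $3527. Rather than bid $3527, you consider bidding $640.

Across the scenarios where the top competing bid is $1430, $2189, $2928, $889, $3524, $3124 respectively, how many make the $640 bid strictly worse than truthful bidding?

6

The deviation hurts exactly when the highest competing bid lies strictly between $640 and $3527 — underbidding then forfeits a profitable win.
$1430: inside the interval → strictly worse (loss $2097).
$2189: inside the interval → strictly worse (loss $1338).
$2928: inside the interval → strictly worse (loss $599).
$889: inside the interval → strictly worse (loss $2638).
$3524: inside the interval → strictly worse (loss $3).
$3124: inside the interval → strictly worse (loss $403).
Count: 6.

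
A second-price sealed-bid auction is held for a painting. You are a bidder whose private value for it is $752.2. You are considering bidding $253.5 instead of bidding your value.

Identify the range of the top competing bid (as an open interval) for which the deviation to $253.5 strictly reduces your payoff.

If the competing bid is below $253.5, both bids win at the same price — no difference.
If it is above $752.2, both bids lose — no difference.
If it lies strictly between $253.5 and $752.2, bidding your value wins at a price below your value (positive payoff) while bidding $253.5 loses (payoff 0).
So the deviation strictly hurts on the open interval ($253.5, $752.2).

($253.5, $752.2)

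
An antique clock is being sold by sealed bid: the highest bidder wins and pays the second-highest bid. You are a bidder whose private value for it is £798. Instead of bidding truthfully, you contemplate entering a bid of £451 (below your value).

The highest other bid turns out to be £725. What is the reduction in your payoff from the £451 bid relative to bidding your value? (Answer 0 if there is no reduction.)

Bidding your value £798: you win (since £798 > £725) and pay £725. Payoff £73.
Bidding £451: you lose. Payoff £0.
The competing bid £725 lies between your shaded bid and your value, so underbidding forfeits an item you could have won at a profitable price.
Loss from deviating = £73 − (£0) = £73.

£73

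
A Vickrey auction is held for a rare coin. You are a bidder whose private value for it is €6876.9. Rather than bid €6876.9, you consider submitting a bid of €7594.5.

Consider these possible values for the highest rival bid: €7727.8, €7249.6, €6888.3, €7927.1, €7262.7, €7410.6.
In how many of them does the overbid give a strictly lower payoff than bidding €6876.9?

4

The deviation hurts exactly when the highest competing bid lies strictly between €6876.9 and €7594.5 — overbidding then wins at a price above your value.
€7727.8: above both → same outcome either way.
€7249.6: inside the interval → strictly worse (loss €372.7).
€6888.3: inside the interval → strictly worse (loss €11.4).
€7927.1: above both → same outcome either way.
€7262.7: inside the interval → strictly worse (loss €385.8).
€7410.6: inside the interval → strictly worse (loss €533.7).
Count: 4.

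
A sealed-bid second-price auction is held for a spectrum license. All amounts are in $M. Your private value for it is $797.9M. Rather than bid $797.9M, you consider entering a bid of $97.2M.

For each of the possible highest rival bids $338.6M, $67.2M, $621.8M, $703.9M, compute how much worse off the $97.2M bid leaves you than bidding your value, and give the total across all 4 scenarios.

The deviation costs you only when the competing bid falls strictly between $97.2M and $797.9M; elsewhere both bids give the same outcome.
$338.6M: truthful payoff $459.3M, deviation payoff $0M → loss $459.3M.
$67.2M: outcomes coincide → loss $0M.
$621.8M: truthful payoff $176.1M, deviation payoff $0M → loss $176.1M.
$703.9M: truthful payoff $94M, deviation payoff $0M → loss $94M.
Total loss = $459.3M + $176.1M + $94M = $729.4M.

$729.4M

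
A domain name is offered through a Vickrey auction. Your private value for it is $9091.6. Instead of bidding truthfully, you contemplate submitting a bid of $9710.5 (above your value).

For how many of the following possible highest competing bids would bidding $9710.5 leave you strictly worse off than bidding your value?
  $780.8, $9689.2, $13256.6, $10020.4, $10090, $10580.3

1

The deviation hurts exactly when the highest competing bid lies strictly between $9091.6 and $9710.5 — overbidding then wins at a price above your value.
$780.8: below both → same outcome either way.
$9689.2: inside the interval → strictly worse (loss $597.6).
$13256.6: above both → same outcome either way.
$10020.4: above both → same outcome either way.
$10090: above both → same outcome either way.
$10580.3: above both → same outcome either way.
Count: 1.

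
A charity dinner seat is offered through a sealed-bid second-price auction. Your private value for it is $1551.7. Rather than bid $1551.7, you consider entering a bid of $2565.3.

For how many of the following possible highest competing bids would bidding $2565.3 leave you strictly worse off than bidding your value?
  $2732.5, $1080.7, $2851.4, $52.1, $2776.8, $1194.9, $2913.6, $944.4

0

The deviation hurts exactly when the highest competing bid lies strictly between $1551.7 and $2565.3 — overbidding then wins at a price above your value.
$2732.5: above both → same outcome either way.
$1080.7: below both → same outcome either way.
$2851.4: above both → same outcome either way.
$52.1: below both → same outcome either way.
$2776.8: above both → same outcome either way.
$1194.9: below both → same outcome either way.
$2913.6: above both → same outcome either way.
$944.4: below both → same outcome either way.
Count: 0.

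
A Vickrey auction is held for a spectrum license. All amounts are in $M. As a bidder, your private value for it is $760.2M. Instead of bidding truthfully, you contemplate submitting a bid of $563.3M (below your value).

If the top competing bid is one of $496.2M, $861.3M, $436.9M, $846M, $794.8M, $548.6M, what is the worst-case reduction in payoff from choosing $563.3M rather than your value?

$0M

$496.2M: same outcome either way → loss $0M.
$861.3M: same outcome either way → loss $0M.
$436.9M: same outcome either way → loss $0M.
$846M: same outcome either way → loss $0M.
$794.8M: same outcome either way → loss $0M.
$548.6M: same outcome either way → loss $0M.
Maximum loss: $0M.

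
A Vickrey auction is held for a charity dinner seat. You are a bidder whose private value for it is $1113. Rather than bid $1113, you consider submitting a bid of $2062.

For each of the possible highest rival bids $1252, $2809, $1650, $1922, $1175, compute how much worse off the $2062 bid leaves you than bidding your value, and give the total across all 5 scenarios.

$1547

The deviation costs you only when the competing bid falls strictly between $1113 and $2062; elsewhere both bids give the same outcome.
$1252: truthful payoff $0, deviation payoff −$139 → loss $139.
$2809: outcomes coincide → loss $0.
$1650: truthful payoff $0, deviation payoff −$537 → loss $537.
$1922: truthful payoff $0, deviation payoff −$809 → loss $809.
$1175: truthful payoff $0, deviation payoff −$62 → loss $62.
Total loss = $139 + $537 + $809 + $62 = $1547.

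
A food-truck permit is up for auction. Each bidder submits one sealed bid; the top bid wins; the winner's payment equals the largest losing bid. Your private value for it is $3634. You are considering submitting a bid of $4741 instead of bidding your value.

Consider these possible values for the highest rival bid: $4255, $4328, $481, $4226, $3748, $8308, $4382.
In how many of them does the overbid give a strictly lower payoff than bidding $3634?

The deviation hurts exactly when the highest competing bid lies strictly between $3634 and $4741 — overbidding then wins at a price above your value.
$4255: inside the interval → strictly worse (loss $621).
$4328: inside the interval → strictly worse (loss $694).
$481: below both → same outcome either way.
$4226: inside the interval → strictly worse (loss $592).
$3748: inside the interval → strictly worse (loss $114).
$8308: above both → same outcome either way.
$4382: inside the interval → strictly worse (loss $748).
Count: 5.

5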